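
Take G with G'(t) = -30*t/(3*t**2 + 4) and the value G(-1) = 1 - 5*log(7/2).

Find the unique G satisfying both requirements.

G(t) = 1 - 5*log(3*t**2/2 + 2)

G'(t) matches the chain-rule pattern g'(h)*h' with inner function h(t) = 3*t**2/2 + 2; substituting u = h(t) collapses the integral.
A general antiderivative is -5*log(3*t**2/2 + 2) + C.
The condition gives C = 1 - 5*log(7/2) - (-5*log(7/2)) = 1.
So G(t) = 1 - 5*log(3*t**2/2 + 2).
Check: d/dt[1 - 5*log(3*t**2/2 + 2)] = -30*t/(3*t**2 + 4) = G'(t).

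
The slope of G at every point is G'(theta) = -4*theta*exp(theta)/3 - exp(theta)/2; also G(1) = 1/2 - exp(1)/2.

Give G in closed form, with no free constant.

G(theta) = ((5 - 8*theta)*exp(theta) + 3)/6

Recognize the product-rule pattern: G'(theta) = u'v + uv' with u = 5/6 - 4*theta/3, v = exp(theta), so integration by parts undoes it.
A general antiderivative is (5 - 8*theta)*exp(theta)/6 + C.
The condition gives C = 1/2 - exp(1)/2 - (-exp(1)/2) = 1/2.
So G(theta) = ((5 - 8*theta)*exp(theta) + 3)/6.
Check: d/dtheta[((5 - 8*theta)*exp(theta) + 3)/6] = -4*theta*exp(theta)/3 - exp(theta)/2 = G'(theta).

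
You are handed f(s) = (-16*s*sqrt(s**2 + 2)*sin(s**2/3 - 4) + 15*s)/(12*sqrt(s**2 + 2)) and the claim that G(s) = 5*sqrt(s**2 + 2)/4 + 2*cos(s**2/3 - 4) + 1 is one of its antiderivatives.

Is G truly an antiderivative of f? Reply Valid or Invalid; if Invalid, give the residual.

Valid - differentiating G returns exactly f.

d/ds[G] = (-16*s*sqrt(s**2 + 2)*sin(s**2/3 - 4) + 15*s)/(12*sqrt(s**2 + 2))
This equals f(s) exactly, so the claim holds.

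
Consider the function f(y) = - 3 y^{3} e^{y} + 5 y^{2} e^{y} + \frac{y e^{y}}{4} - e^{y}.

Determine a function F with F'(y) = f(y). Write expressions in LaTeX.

Recognize the product-rule pattern: f = u'v + uv' with u = - 3 y^{3} + 14 y^{2} - \frac{111 y}{4} + \frac{107}{4}, v = e^{y}, so integration by parts undoes it.
Check: d/dy[\frac{\left(- 12 y^{3} + 56 y^{2} - 111 y + 107\right) e^{y}}{4}] = - 3 y^{3} e^{y} + 5 y^{2} e^{y} + \frac{y e^{y}}{4} - e^{y} = f(y).

An antiderivative is F(y) = \frac{\left(- 12 y^{3} + 56 y^{2} - 111 y + 107\right) e^{y}}{4}.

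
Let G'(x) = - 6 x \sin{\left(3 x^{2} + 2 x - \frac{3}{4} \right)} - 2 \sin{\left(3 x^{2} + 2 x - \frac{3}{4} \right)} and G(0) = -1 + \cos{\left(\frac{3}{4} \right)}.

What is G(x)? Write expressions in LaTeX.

G(x) = \cos{\left(3 x^{2} + 2 x - \frac{3}{4} \right)} - 1

The substitution u = 3 x^{2} + 2 x - \frac{3}{4} works: G'(x) is exactly (dG/du)*(du/dx) for that inner function.
A general antiderivative is \cos{\left(3 x^{2} + 2 x - \frac{3}{4} \right)} + C.
The condition gives C = -1 + \cos{\left(\frac{3}{4} \right)} - (\cos{\left(\frac{3}{4} \right)}) = -1.
So G(x) = \cos{\left(3 x^{2} + 2 x - \frac{3}{4} \right)} - 1.
Check: d/dx[\cos{\left(3 x^{2} + 2 x - \frac{3}{4} \right)} - 1] = - 6 x \sin{\left(3 x^{2} + 2 x - \frac{3}{4} \right)} - 2 \sin{\left(3 x^{2} + 2 x - \frac{3}{4} \right)} = G'(x).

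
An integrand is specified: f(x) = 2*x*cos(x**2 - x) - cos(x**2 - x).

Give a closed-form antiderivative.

An antiderivative is F(x) = sin(x**2 - x).

The substitution u = x**2 - x works: f is exactly (dF/du)*(du/dx) for that inner function.
Check: d/dx[sin(x**2 - x)] = 2*x*cos(x**2 - x) - cos(x**2 - x) = f(x).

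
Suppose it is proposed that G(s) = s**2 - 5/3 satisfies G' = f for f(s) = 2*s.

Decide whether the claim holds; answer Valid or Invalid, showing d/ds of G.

d/ds[G] = 2*s
This equals f(s) exactly, so the claim holds.

Valid - differentiating G returns exactly f.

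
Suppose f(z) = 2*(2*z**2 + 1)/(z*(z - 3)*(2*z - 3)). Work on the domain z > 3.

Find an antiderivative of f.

The denominator factors as z*(z - 3)*(2*z - 3); partial fractions split f into directly integrable pieces: -44/(9*(2*z - 3)) + 38/(9*(z - 3)) + 2/(9*z).
Check: d/dz[2*(log(z) + 19*log(z - 3) - 11*log(z - 3/2))/9] = (4*z**2 + 2)/(2*z**3 - 9*z**2 + 9*z), which equals f(z).

An antiderivative is F(z) = 2*(log(z) + 19*log(z - 3) - 11*log(z - 3/2))/9.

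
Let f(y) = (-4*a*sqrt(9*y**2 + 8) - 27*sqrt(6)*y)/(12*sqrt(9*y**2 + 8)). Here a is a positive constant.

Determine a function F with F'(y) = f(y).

An antiderivative is F(y) = -a*y/3 - 3*sqrt(3*y**2/2 + 4/3)/2.

Whatever form F(y) takes, F'(y) = f(y) is non-negotiable.
Check: d/dy[-a*y/3 - 3*sqrt(3*y**2/2 + 4/3)/2] = (-4*a*sqrt(9*y**2 + 8) - 27*sqrt(6)*y)/(12*sqrt(9*y**2 + 8)) = f(y).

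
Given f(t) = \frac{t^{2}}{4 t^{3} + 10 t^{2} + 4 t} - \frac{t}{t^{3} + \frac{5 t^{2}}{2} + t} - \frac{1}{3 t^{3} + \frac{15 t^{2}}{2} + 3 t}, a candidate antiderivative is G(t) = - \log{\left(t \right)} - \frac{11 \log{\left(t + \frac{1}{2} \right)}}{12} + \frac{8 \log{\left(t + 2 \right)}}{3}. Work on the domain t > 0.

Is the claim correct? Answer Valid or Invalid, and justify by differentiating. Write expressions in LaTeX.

Invalid: d/dt[G] - f = \frac{3 t^{2} - 12 t - 4}{6 t^{3} + 15 t^{2} + 6 t}, which is not 0.

d/dt[G] = \frac{3 t^{2} - 12 t - 4}{4 t^{3} + 10 t^{2} + 4 t}
d/dt[G] - f(t) = \frac{3 t^{2} - 12 t - 4}{6 t^{3} + 15 t^{2} + 6 t} != 0.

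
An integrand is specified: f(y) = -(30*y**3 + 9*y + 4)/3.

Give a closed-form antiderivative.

An antiderivative is F(y) = -5*y**4/2 - 3*y**2/2 - 4*y/3.

A candidate is checked by its d/dy: the result must match f(y).
Check: d/dy[-5*y**4/2 - 3*y**2/2 - 4*y/3] = -10*y**3 - 3*y - 4/3, which equals f(y).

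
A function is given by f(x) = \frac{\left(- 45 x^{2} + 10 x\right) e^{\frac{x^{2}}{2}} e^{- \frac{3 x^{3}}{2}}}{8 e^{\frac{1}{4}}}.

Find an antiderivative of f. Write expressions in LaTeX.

An antiderivative is F(x) = \frac{5 e^{- \frac{3 x^{3}}{2} + \frac{x^{2}}{2} - \frac{1}{4}}}{4}.

The substitution u = - \frac{3 x^{3}}{2} + \frac{x^{2}}{2} - \frac{1}{4} works: f is exactly (dF/du)*(du/dx) for that inner function.
Check: d/dx[\frac{5 e^{- \frac{3 x^{3}}{2} + \frac{x^{2}}{2} - \frac{1}{4}}}{4}] = \frac{\left(- 45 x^{2} + 10 x\right) e^{\frac{x^{2}}{2}} e^{- \frac{3 x^{3}}{2}}}{8 e^{\frac{1}{4}}} = f(x).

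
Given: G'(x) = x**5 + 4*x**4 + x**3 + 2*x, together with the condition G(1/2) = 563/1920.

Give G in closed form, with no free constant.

G(x) = x**6/6 + 4*x**5/5 + x**4/4 + x**2

The integrand splits into summands that can be handled one at a time.
A general antiderivative is x**6/6 + 4*x**5/5 + x**4/4 + x**2 + C.
The condition gives C = 563/1920 - (563/1920) = 0.
So G(x) = x**6/6 + 4*x**5/5 + x**4/4 + x**2.
Check: d/dx[x**6/6 + 4*x**5/5 + x**4/4 + x**2] = x**5 + 4*x**4 + x**3 + 2*x = G'(x).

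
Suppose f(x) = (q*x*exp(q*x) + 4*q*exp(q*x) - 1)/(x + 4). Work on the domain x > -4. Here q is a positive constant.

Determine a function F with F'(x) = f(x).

An antiderivative is F(x) = exp(q*x) - log(x + 4).

Differentiate the proposed F(x) back; it has to land on f(x) exactly.
Check: d/dx[exp(q*x) - log(x + 4)] = (q*x*exp(q*x) + 4*q*exp(q*x) - 1)/(x + 4) = f(x).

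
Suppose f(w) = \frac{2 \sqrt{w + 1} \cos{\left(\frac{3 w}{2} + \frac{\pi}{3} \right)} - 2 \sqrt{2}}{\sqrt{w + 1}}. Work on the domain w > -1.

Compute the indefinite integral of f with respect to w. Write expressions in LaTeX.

Since d/dw undoes antidifferentiation here, F'(w) = f(w) is required of F(w).
Check: d/dw[- 4 \sqrt{2 w + 2} + \frac{4 \sin{\left(\frac{3 w}{2} + \frac{\pi}{3} \right)}}{3}] = \frac{2 \sqrt{w + 1} \cos{\left(\frac{3 w}{2} + \frac{\pi}{3} \right)} - 2 \sqrt{2}}{\sqrt{w + 1}} = f(w).

F(w) = - 4 \sqrt{2 w + 2} + \frac{4 \sin{\left(\frac{3 w}{2} + \frac{\pi}{3} \right)}}{3} + C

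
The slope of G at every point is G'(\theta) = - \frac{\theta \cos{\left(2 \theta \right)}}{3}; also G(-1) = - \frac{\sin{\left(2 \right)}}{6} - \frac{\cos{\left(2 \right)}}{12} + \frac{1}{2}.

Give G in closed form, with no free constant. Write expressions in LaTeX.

Check a candidate G(\theta) by differentiating: d/d\theta[G] must match the given G'(\theta).
A general antiderivative is - \frac{\theta \sin{\left(2 \theta \right)}}{6} - \frac{\cos{\left(2 \theta \right)}}{12} + C.
The condition gives C = - \frac{\sin{\left(2 \right)}}{6} - \frac{\cos{\left(2 \right)}}{12} + \frac{1}{2} - (- \frac{\sin{\left(2 \right)}}{6} - \frac{\cos{\left(2 \right)}}{12}) = \frac{1}{2}.
So G(\theta) = - \frac{\theta \sin{\left(2 \theta \right)}}{6} - \frac{\cos{\left(2 \theta \right)}}{12} + \frac{1}{2}.
Check: d/d\theta[- \frac{\theta \sin{\left(2 \theta \right)}}{6} - \frac{\cos{\left(2 \theta \right)}}{12} + \frac{1}{2}] = - \frac{\theta \cos{\left(2 \theta \right)}}{3} = G'(\theta).

G(\theta) = - \frac{\theta \sin{\left(2 \theta \right)}}{6} - \frac{\cos{\left(2 \theta \right)}}{12} + \frac{1}{2}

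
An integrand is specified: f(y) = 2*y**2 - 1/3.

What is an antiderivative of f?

An antiderivative is F(y) = y*(2*y**2 - 1)/3.

For F(y) to be correct the identity F'(y) - f(y) = 0 must hold.
Check: d/dy[y*(2*y**2 - 1)/3] = 2*y**2 - 1/3 = f(y).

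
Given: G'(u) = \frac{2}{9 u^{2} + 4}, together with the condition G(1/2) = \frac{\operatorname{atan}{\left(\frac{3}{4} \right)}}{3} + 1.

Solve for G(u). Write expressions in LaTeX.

G(u) = \frac{\operatorname{atan}{\left(\frac{3 u}{2} \right)} + 3}{3}

A candidate passes only if d/du[G] lands on the given G'(u) exactly.
A general antiderivative is \frac{\operatorname{atan}{\left(\frac{3 u}{2} \right)}}{3} + C.
The condition gives C = \frac{\operatorname{atan}{\left(\frac{3}{4} \right)}}{3} + 1 - (\frac{\operatorname{atan}{\left(\frac{3}{4} \right)}}{3}) = 1.
So G(u) = \frac{\operatorname{atan}{\left(\frac{3 u}{2} \right)} + 3}{3}.
Check: d/du[\frac{\operatorname{atan}{\left(\frac{3 u}{2} \right)} + 3}{3}] = \frac{2}{9 u^{2} + 4} = G'(u).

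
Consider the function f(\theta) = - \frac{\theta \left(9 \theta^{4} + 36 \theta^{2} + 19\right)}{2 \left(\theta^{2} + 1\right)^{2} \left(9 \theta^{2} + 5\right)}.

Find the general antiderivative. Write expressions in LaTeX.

F(\theta) = \frac{- \left(\theta^{2} + 1\right) \log{\left(3 \theta^{2} + \frac{5}{3} \right)} + 2}{4 \left(\theta^{2} + 1\right)} + C

An antiderivative F(\theta) passes only if d/d\theta[F] lands on f(\theta) exactly.
Check: d/d\theta[\frac{- \left(\theta^{2} + 1\right) \log{\left(3 \theta^{2} + \frac{5}{3} \right)} + 2}{4 \left(\theta^{2} + 1\right)}] = \frac{- 9 \theta^{5} - 36 \theta^{3} - 19 \theta}{18 \theta^{6} + 46 \theta^{4} + 38 \theta^{2} + 10}, which equals f(\theta).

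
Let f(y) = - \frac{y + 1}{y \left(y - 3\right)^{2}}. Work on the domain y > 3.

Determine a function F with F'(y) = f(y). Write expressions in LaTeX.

An antiderivative is F(y) = \frac{- \left(y - 3\right) \log{\left(y \right)} + \left(y - 3\right) \log{\left(y - 3 \right)} + 12}{9 \left(y - 3\right)}.

The denominator factors as y \left(y - 3\right)^{2}; partial fractions split f into directly integrable pieces: \frac{1}{9 \left(y - 3\right)} - \frac{4}{3 \left(y - 3\right)^{2}} - \frac{1}{9 y}.
Check: d/dy[\frac{- \left(y - 3\right) \log{\left(y \right)} + \left(y - 3\right) \log{\left(y - 3 \right)} + 12}{9 \left(y - 3\right)}] = \frac{- y - 1}{y^{3} - 6 y^{2} + 9 y}, which equals f(y).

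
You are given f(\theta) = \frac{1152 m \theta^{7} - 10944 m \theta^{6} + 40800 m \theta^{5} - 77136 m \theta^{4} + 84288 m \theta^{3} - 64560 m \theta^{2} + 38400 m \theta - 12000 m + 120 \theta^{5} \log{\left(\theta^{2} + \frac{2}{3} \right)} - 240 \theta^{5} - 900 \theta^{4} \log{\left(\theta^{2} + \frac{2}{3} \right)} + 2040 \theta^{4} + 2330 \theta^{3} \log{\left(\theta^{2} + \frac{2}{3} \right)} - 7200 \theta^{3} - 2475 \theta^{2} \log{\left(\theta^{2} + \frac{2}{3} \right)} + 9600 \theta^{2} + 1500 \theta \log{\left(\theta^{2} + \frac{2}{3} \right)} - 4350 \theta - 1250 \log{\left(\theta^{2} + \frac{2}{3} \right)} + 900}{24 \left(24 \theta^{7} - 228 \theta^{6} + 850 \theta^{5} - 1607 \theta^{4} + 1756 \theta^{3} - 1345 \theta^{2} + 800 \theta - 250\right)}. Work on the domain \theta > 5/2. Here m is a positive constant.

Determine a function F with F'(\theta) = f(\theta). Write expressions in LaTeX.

An antiderivative F(\theta) passes only if d/d\theta[F] lands on f(\theta) exactly.
Check: d/d\theta[\frac{192 m \theta^{4} - 1152 m \theta^{3} + 2160 m \theta^{2} - 1200 m \theta - 20 \theta^{2} \log{\left(\theta^{2} + \frac{2}{3} \right)} + 100 \theta \log{\left(\theta^{2} + \frac{2}{3} \right)} - 125 \log{\left(\theta^{2} + \frac{2}{3} \right)} + 50}{96 \theta^{3} - 576 \theta^{2} + 1080 \theta - 600}] = \frac{1152 m \theta^{7} - 10944 m \theta^{6} + 40800 m \theta^{5} - 77136 m \theta^{4} + 84288 m \theta^{3} - 64560 m \theta^{2} + 38400 m \theta - 12000 m + 120 \theta^{5} \log{\left(\theta^{2} + \frac{2}{3} \right)} - 240 \theta^{5} - 900 \theta^{4} \log{\left(\theta^{2} + \frac{2}{3} \right)} + 2040 \theta^{4} + 2330 \theta^{3} \log{\left(\theta^{2} + \frac{2}{3} \right)} - 7200 \theta^{3} - 2475 \theta^{2} \log{\left(\theta^{2} + \frac{2}{3} \right)} + 9600 \theta^{2} + 1500 \theta \log{\left(\theta^{2} + \frac{2}{3} \right)} - 4350 \theta - 1250 \log{\left(\theta^{2} + \frac{2}{3} \right)} + 900}{576 \theta^{7} - 5472 \theta^{6} + 20400 \theta^{5} - 38568 \theta^{4} + 42144 \theta^{3} - 32280 \theta^{2} + 19200 \theta - 6000}, which equals f(\theta).

An antiderivative is F(\theta) = \frac{192 m \theta^{4} - 1152 m \theta^{3} + 2160 m \theta^{2} - 1200 m \theta - 20 \theta^{2} \log{\left(\theta^{2} + \frac{2}{3} \right)} + 100 \theta \log{\left(\theta^{2} + \frac{2}{3} \right)} - 125 \log{\left(\theta^{2} + \frac{2}{3} \right)} + 50}{96 \theta^{3} - 576 \theta^{2} + 1080 \theta - 600}.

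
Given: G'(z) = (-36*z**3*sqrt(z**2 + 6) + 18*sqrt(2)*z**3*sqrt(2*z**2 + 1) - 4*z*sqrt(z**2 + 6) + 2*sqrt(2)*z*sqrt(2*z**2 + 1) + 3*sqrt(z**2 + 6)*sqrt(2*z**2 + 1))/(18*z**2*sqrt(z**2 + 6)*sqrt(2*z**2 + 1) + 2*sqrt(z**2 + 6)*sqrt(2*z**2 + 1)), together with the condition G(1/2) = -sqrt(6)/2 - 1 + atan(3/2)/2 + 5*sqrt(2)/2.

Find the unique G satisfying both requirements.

The proposed G(z) is checked by its d/dz: the result must match the given G'(z).
A general antiderivative is 2*sqrt(z**2/2 + 3) - sqrt(2*z**2 + 1) + atan(3*z)/2 + C.
The condition gives C = -sqrt(6)/2 - 1 + atan(3/2)/2 + 5*sqrt(2)/2 - (-sqrt(6)/2 + atan(3/2)/2 + 5*sqrt(2)/2) = -1.
So G(z) = (2*sqrt(2)*sqrt(z**2 + 6) - 2*sqrt(2*z**2 + 1) + atan(3*z) - 2)/2.
Check: d/dz[(2*sqrt(2)*sqrt(z**2 + 6) - 2*sqrt(2*z**2 + 1) + atan(3*z) - 2)/2] = (-36*z**3*sqrt(z**2 + 6) + 18*sqrt(2)*z**3*sqrt(2*z**2 + 1) - 4*z*sqrt(z**2 + 6) + 2*sqrt(2)*z*sqrt(2*z**2 + 1) + 3*sqrt(z**2 + 6)*sqrt(2*z**2 + 1))/(18*z**2*sqrt(z**2 + 6)*sqrt(2*z**2 + 1) + 2*sqrt(z**2 + 6)*sqrt(2*z**2 + 1)) = G'(z).

G(z) = (2*sqrt(2)*sqrt(z**2 + 6) - 2*sqrt(2*z**2 + 1) + atan(3*z) - 2)/2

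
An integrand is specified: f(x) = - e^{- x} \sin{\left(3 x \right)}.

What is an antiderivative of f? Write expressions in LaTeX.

An antiderivative is F(x) = \frac{\left(\sin{\left(3 x \right)} + 3 \cos{\left(3 x \right)}\right) e^{- x}}{10}.

Check any antiderivative F(x) by computing F'(x) and comparing it with f(x).
Check: d/dx[\frac{\left(\sin{\left(3 x \right)} + 3 \cos{\left(3 x \right)}\right) e^{- x}}{10}] = - e^{- x} \sin{\left(3 x \right)} = f(x).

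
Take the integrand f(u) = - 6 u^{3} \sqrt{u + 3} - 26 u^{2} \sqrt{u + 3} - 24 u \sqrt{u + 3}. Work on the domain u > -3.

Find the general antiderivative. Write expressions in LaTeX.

F(u) = - \frac{4 u^{4} \sqrt{u + 3}}{3} - 8 u^{3} \sqrt{u + 3} - 12 u^{2} \sqrt{u + 3} + C

f has the shape v'r + vr' for v = - \frac{4 u^{2}}{3} and r = \left(u + 3\right)^{\frac{5}{2}} — it is the derivative of the product v*r.
Check: d/du[- \frac{4 u^{4} \sqrt{u + 3}}{3} - 8 u^{3} \sqrt{u + 3} - 12 u^{2} \sqrt{u + 3}] = \frac{- 6 u^{4} - 44 u^{3} - 102 u^{2} - 72 u}{\sqrt{u + 3}}, which equals f(u).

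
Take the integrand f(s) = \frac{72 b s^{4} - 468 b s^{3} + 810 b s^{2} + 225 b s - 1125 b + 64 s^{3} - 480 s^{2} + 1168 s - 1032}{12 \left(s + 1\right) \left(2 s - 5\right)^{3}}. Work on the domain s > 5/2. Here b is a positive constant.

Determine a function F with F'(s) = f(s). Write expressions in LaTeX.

Whatever form F(s) takes, F'(s) = f(s) is non-negotiable.
Check: d/ds[\frac{3 b s}{4} + \frac{2 \log{\left(\frac{s}{2} + \frac{1}{2} \right)}}{3} + \frac{2}{12 s^{2} - 60 s + 75}] = \frac{72 b s^{4} - 468 b s^{3} + 810 b s^{2} + 225 b s - 1125 b + 64 s^{3} - 480 s^{2} + 1168 s - 1032}{96 s^{4} - 624 s^{3} + 1080 s^{2} + 300 s - 1500}, which equals f(s).

An antiderivative is F(s) = \frac{3 b s}{4} + \frac{2 \log{\left(\frac{s}{2} + \frac{1}{2} \right)}}{3} + \frac{2}{12 s^{2} - 60 s + 75}.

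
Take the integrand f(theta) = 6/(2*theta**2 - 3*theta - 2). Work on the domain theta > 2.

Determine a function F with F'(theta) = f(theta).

An antiderivative is F(theta) = 6*log(theta - 2)/5 - 6*log(theta + 1/2)/5.

The denominator factors as (theta - 2)*(2*theta + 1); partial fractions split f into directly integrable pieces: -12/(5*(2*theta + 1)) + 6/(5*(theta - 2)).
Check: d/dtheta[6*log(theta - 2)/5 - 6*log(theta + 1/2)/5] = 6/(2*theta**2 - 3*theta - 2) = f(theta).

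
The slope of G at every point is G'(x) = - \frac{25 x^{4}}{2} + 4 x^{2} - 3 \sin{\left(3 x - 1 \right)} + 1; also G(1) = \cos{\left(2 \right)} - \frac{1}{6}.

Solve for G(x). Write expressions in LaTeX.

G(x) = - \frac{5 x^{5}}{2} + \frac{4 x^{3}}{3} + x + \cos{\left(3 x - 1 \right)}

The integrand splits into summands that can be handled one at a time.
A general antiderivative is - \frac{5 x^{5}}{2} + \frac{4 x^{3}}{3} + x + \cos{\left(3 x - 1 \right)} + C.
The condition gives C = \cos{\left(2 \right)} - \frac{1}{6} - (\cos{\left(2 \right)} - \frac{1}{6}) = 0.
So G(x) = - \frac{5 x^{5}}{2} + \frac{4 x^{3}}{3} + x + \cos{\left(3 x - 1 \right)}.
Check: d/dx[- \frac{5 x^{5}}{2} + \frac{4 x^{3}}{3} + x + \cos{\left(3 x - 1 \right)}] = - \frac{25 x^{4}}{2} + 4 x^{2} - 3 \sin{\left(3 x - 1 \right)} + 1 = G'(x).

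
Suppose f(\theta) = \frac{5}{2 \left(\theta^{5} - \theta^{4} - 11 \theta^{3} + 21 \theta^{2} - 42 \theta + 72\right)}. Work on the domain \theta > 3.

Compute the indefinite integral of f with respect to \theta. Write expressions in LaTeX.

The denominator factors as 2 \left(\theta - 3\right) \left(\theta - 2\right) \left(\theta + 4\right) \left(\theta^{2} + 3\right); partial fractions split f into directly integrable pieces: \frac{5 \left(17 \theta + 27\right)}{3192 \left(\theta^{2} + 3\right)} + \frac{5}{1596 \left(\theta + 4\right)} - \frac{5}{84 \left(\theta - 2\right)} + \frac{5}{168 \left(\theta - 3\right)}.
Check: d/d\theta[\frac{5 \log{\left(\theta - 3 \right)}}{168} - \frac{5 \log{\left(\theta - 2 \right)}}{84} + \frac{5 \log{\left(\theta + 4 \right)}}{1596} + \frac{85 \log{\left(\theta^{2} + 3 \right)}}{6384} + \frac{15 \sqrt{3} \operatorname{atan}{\left(\frac{\sqrt{3} \theta}{3} \right)}}{1064}] = \frac{5}{2 \theta^{5} - 2 \theta^{4} - 22 \theta^{3} + 42 \theta^{2} - 84 \theta + 144}, which equals f(\theta).

F(\theta) = \frac{5 \log{\left(\theta - 3 \right)}}{168} - \frac{5 \log{\left(\theta - 2 \right)}}{84} + \frac{5 \log{\left(\theta + 4 \right)}}{1596} + \frac{85 \log{\left(\theta^{2} + 3 \right)}}{6384} + \frac{15 \sqrt{3} \operatorname{atan}{\left(\frac{\sqrt{3} \theta}{3} \right)}}{1064} + C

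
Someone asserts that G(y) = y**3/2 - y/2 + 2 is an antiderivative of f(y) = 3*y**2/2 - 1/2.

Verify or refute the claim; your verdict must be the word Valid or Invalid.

d/dy[G] = 3*y**2/2 - 1/2
This equals f(y) exactly, so the claim holds.

Valid - differentiating G returns exactly f.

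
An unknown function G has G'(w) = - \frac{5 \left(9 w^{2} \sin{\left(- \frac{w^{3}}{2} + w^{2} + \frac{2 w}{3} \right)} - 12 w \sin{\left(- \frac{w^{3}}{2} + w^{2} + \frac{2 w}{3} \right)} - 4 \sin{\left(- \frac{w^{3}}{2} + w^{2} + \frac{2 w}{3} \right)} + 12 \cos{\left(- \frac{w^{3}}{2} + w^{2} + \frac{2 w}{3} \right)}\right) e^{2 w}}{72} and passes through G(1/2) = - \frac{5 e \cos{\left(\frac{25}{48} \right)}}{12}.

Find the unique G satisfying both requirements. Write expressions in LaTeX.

G(w) = - \frac{5 e^{2 w} \cos{\left(- \frac{w^{3}}{2} + w^{2} + \frac{2 w}{3} \right)}}{12}

G'(w) has the shape u'v + uv' for u = - \frac{5 \cos{\left(- \frac{w^{3}}{2} + w^{2} + \frac{2 w}{3} \right)}}{12} and v = e^{2 w} — it is the derivative of the product u*v.
A general antiderivative is - \frac{5 e^{2 w} \cos{\left(- \frac{w^{3}}{2} + w^{2} + \frac{2 w}{3} \right)}}{12} + C.
The condition gives C = - \frac{5 e \cos{\left(\frac{25}{48} \right)}}{12} - (- \frac{5 e \cos{\left(\frac{25}{48} \right)}}{12}) = 0.
So G(w) = - \frac{5 e^{2 w} \cos{\left(- \frac{w^{3}}{2} + w^{2} + \frac{2 w}{3} \right)}}{12}.
Check: d/dw[- \frac{5 e^{2 w} \cos{\left(- \frac{w^{3}}{2} + w^{2} + \frac{2 w}{3} \right)}}{12}] = - \frac{5 w^{2} e^{2 w} \sin{\left(- \frac{w^{3}}{2} + w^{2} + \frac{2 w}{3} \right)}}{8} + \frac{5 w e^{2 w} \sin{\left(- \frac{w^{3}}{2} + w^{2} + \frac{2 w}{3} \right)}}{6} + \frac{5 e^{2 w} \sin{\left(- \frac{w^{3}}{2} + w^{2} + \frac{2 w}{3} \right)}}{18} - \frac{5 e^{2 w} \cos{\left(- \frac{w^{3}}{2} + w^{2} + \frac{2 w}{3} \right)}}{6}, which equals G'(w).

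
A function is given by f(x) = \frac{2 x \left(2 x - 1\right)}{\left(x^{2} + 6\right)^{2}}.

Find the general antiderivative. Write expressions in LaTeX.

A candidate is checked by its d/dx: the result must match f(x).
Check: d/dx[- \frac{2 x}{x^{2} + 6} + \frac{\sqrt{6} \operatorname{atan}{\left(\frac{\sqrt{6} x}{6} \right)}}{3} + \frac{1}{x^{2} + 6}] = \frac{4 x^{2} - 2 x}{x^{4} + 12 x^{2} + 36}, which equals f(x).

F(x) = - \frac{2 x}{x^{2} + 6} + \frac{\sqrt{6} \operatorname{atan}{\left(\frac{\sqrt{6} x}{6} \right)}}{3} + \frac{1}{x^{2} + 6} + C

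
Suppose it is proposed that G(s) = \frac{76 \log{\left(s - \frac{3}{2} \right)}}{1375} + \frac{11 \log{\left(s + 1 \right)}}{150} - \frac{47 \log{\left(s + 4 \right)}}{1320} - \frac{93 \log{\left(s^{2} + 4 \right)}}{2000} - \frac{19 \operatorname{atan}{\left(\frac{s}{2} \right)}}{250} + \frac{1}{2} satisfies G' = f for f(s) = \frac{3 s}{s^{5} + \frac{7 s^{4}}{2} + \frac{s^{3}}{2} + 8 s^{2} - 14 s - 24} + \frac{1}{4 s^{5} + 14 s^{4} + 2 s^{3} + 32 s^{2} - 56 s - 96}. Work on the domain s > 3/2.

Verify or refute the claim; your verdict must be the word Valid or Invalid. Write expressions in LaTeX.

d/ds[G] = \frac{12 s + 1}{4 s^{5} + 14 s^{4} + 2 s^{3} + 32 s^{2} - 56 s - 96}
This equals f(s) exactly, so the claim holds.

Valid - the claim checks out under differentiation.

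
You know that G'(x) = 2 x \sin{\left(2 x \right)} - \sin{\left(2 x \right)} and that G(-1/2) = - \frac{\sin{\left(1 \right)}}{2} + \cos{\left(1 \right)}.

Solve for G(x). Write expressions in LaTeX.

G(x) = - x \cos{\left(2 x \right)} + \frac{\sin{\left(2 x \right)}}{2} + \frac{\cos{\left(2 x \right)}}{2}

Integrate term by term and add the pieces.
A general antiderivative is - x \cos{\left(2 x \right)} + \frac{\sin{\left(2 x \right)}}{2} + \frac{\cos{\left(2 x \right)}}{2} + C.
The condition gives C = - \frac{\sin{\left(1 \right)}}{2} + \cos{\left(1 \right)} - (- \frac{\sin{\left(1 \right)}}{2} + \cos{\left(1 \right)}) = 0.
So G(x) = - x \cos{\left(2 x \right)} + \frac{\sin{\left(2 x \right)}}{2} + \frac{\cos{\left(2 x \right)}}{2}.
Check: d/dx[- x \cos{\left(2 x \right)} + \frac{\sin{\left(2 x \right)}}{2} + \frac{\cos{\left(2 x \right)}}{2}] = 2 x \sin{\left(2 x \right)} - \sin{\left(2 x \right)} = G'(x).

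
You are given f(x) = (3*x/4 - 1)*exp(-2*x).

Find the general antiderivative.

f has the shape u'v + uv' for u = 5/16 - 3*x/8 and v = exp(-2*x) — it is the derivative of the product u*v.
Check: d/dx[(5 - 6*x)*exp(-2*x)/16] = (3*x - 4)*exp(-2*x)/4, which equals f(x).

F(x) = (5 - 6*x)*exp(-2*x)/16 + C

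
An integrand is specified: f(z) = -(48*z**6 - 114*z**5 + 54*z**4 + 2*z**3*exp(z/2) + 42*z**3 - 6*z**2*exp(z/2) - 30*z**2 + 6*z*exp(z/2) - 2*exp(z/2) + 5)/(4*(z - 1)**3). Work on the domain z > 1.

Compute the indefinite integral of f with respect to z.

F(z) = -(24*z**6 - 28*z**5 - 16*z**4 + 20*z**3 + 8*z**2*exp(z/2) - 16*z*exp(z/2) + 8*exp(z/2) - 5)/(8*(z - 1)**2) + C

Any candidate F(z) must reproduce f(z) exactly when differentiated.
Check: d/dz[-(24*z**6 - 28*z**5 - 16*z**4 + 20*z**3 + 8*z**2*exp(z/2) - 16*z*exp(z/2) + 8*exp(z/2) - 5)/(8*(z - 1)**2)] = (-48*z**6 + 114*z**5 - 54*z**4 - 2*z**3*exp(z/2) - 42*z**3 + 6*z**2*exp(z/2) + 30*z**2 - 6*z*exp(z/2) + 2*exp(z/2) - 5)/(4*z**3 - 12*z**2 + 12*z - 4), which equals f(z).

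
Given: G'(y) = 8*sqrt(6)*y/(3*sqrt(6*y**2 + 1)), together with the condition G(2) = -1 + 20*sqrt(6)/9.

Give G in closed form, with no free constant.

G'(y) matches the chain-rule pattern g'(h)*h' with inner function h(y) = 4*y**2 + 2/3; substituting u = h(y) collapses the integral.
A general antiderivative is 4*sqrt(4*y**2 + 2/3)/3 + C.
The condition gives C = -1 + 20*sqrt(6)/9 - (20*sqrt(6)/9) = -1.
So G(y) = 4*sqrt(4*y**2 + 2/3)/3 - 1.
Check: d/dy[4*sqrt(4*y**2 + 2/3)/3 - 1] = 8*sqrt(6)*y/(3*sqrt(6*y**2 + 1)) = G'(y).

G(y) = 4*sqrt(4*y**2 + 2/3)/3 - 1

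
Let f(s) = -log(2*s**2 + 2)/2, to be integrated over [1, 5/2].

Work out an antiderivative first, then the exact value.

An antiderivative F(s) passes only if d/ds[F] lands on f(s) exactly.
F(s) = -s*log(2*s**2 + 2)/2 + s - atan(s) is an antiderivative of f.
Check: d/ds[-s*log(2*s**2 + 2)/2 + s - atan(s)] = -log(s**2 + 1)/2 - log(2)/2, which equals f(s).
F(5/2) = -5*log(29/2)/4 - atan(5/2) + 5/2; F(1) = -pi/4 - log(4)/2 + 1.
Integral = F(5/2) - F(1) = -5*log(29/2)/4 - atan(5/2) + log(4)/2 + pi/4 + 3/2.

Antiderivative: F(s) = -s*log(2*s**2 + 2)/2 + s - atan(s); value = -5*log(29/2)/4 - atan(5/2) + log(4)/2 + pi/4 + 3/2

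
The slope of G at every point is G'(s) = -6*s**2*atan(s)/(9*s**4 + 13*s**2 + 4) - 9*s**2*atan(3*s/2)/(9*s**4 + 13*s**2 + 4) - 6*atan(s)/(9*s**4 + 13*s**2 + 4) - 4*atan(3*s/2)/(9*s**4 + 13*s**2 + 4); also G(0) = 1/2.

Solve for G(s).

G'(s) has the shape u'v + uv' for u = -atan(s) and v = atan(3*s/2) — it is the derivative of the product u*v.
A general antiderivative is -atan(s)*atan(3*s/2) + C.
The condition gives C = 1/2 - (0) = 1/2.
So G(s) = -(2*atan(s)*atan(3*s/2) - 1)/2.
Check: d/ds[-(2*atan(s)*atan(3*s/2) - 1)/2] = (-6*s**2*atan(s) - 9*s**2*atan(3*s/2) - 6*atan(s) - 4*atan(3*s/2))/(9*s**4 + 13*s**2 + 4), which equals G'(s).

G(s) = -(2*atan(s)*atan(3*s/2) - 1)/2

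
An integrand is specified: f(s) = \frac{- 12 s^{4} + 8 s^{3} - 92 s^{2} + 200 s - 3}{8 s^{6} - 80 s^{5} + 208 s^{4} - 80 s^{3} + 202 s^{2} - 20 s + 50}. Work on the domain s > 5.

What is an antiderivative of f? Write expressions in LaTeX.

Differentiate the proposed F(s) back; it has to land on f(s) exactly.
Check: d/ds[- \frac{2}{4 s^{2} + 2} + \frac{3}{2 \left(s - 5\right)}] = \frac{- 12 s^{4} + 8 s^{3} - 92 s^{2} + 200 s - 3}{8 s^{6} - 80 s^{5} + 208 s^{4} - 80 s^{3} + 202 s^{2} - 20 s + 50} = f(s).

An antiderivative is F(s) = - \frac{2}{4 s^{2} + 2} + \frac{3}{2 \left(s - 5\right)}.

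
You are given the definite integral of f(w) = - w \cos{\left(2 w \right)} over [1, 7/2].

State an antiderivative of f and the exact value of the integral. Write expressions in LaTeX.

Differentiate the proposed F(w) back; it has to land on f(w) exactly.
F(w) = \frac{- 2 w \sin{\left(2 w \right)} - \cos{\left(2 w \right)}}{4} is an antiderivative of f.
Check: d/dw[\frac{- 2 w \sin{\left(2 w \right)} - \cos{\left(2 w \right)}}{4}] = - w \cos{\left(2 w \right)} = f(w).
F(7/2) = - \frac{7 \sin{\left(7 \right)}}{4} - \frac{\cos{\left(7 \right)}}{4}; F(1) = - \frac{\sin{\left(2 \right)}}{2} - \frac{\cos{\left(2 \right)}}{4}.
Integral = F(7/2) - F(1) = - \frac{7 \sin{\left(7 \right)}}{4} - \frac{\cos{\left(7 \right)}}{4} + \frac{\cos{\left(2 \right)}}{4} + \frac{\sin{\left(2 \right)}}{2}.

Antiderivative: F(w) = \frac{- 2 w \sin{\left(2 w \right)} - \cos{\left(2 w \right)}}{4}; value = - \frac{7 \sin{\left(7 \right)}}{4} - \frac{\cos{\left(7 \right)}}{4} + \frac{\cos{\left(2 \right)}}{4} + \frac{\sin{\left(2 \right)}}{2}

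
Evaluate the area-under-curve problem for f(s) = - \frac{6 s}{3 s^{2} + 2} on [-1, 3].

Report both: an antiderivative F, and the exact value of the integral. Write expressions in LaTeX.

Antiderivative: F(s) = - \log{\left(s^{2} + \frac{2}{3} \right)}; value = - \log{\left(\frac{29}{3} \right)} + \log{\left(\frac{5}{3} \right)}

The substitution u = s^{2} + \frac{2}{3} works: f is exactly (dF/du)*(du/ds) for that inner function.
F(s) = - \log{\left(s^{2} + \frac{2}{3} \right)} is an antiderivative of f.
Check: d/ds[- \log{\left(s^{2} + \frac{2}{3} \right)}] = - \frac{6 s}{3 s^{2} + 2} = f(s).
F(3) = - \log{\left(\frac{29}{3} \right)}; F(-1) = - \log{\left(\frac{5}{3} \right)}.
Integral = F(3) - F(-1) = - \log{\left(\frac{29}{3} \right)} + \log{\left(\frac{5}{3} \right)}.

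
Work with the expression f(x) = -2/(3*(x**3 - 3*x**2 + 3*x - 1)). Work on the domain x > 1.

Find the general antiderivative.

A first test for any F(x): its x-derivative must equal f(x) identically.
Check: d/dx[3/(9*x**2 - 18*x + 9)] = -2/(3*x**3 - 9*x**2 + 9*x - 3), which equals f(x).

F(x) = 3/(9*x**2 - 18*x + 9) + C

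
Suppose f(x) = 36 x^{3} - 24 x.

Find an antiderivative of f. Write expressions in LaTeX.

An antiderivative is F(x) = \left(3 x^{2} - 2\right)^{2}.

The substitution u = 1 - \frac{3 x^{2}}{2} works: f is exactly (dF/du)*(du/dx) for that inner function.
Check: d/dx[\left(3 x^{2} - 2\right)^{2}] = 36 x^{3} - 24 x = f(x).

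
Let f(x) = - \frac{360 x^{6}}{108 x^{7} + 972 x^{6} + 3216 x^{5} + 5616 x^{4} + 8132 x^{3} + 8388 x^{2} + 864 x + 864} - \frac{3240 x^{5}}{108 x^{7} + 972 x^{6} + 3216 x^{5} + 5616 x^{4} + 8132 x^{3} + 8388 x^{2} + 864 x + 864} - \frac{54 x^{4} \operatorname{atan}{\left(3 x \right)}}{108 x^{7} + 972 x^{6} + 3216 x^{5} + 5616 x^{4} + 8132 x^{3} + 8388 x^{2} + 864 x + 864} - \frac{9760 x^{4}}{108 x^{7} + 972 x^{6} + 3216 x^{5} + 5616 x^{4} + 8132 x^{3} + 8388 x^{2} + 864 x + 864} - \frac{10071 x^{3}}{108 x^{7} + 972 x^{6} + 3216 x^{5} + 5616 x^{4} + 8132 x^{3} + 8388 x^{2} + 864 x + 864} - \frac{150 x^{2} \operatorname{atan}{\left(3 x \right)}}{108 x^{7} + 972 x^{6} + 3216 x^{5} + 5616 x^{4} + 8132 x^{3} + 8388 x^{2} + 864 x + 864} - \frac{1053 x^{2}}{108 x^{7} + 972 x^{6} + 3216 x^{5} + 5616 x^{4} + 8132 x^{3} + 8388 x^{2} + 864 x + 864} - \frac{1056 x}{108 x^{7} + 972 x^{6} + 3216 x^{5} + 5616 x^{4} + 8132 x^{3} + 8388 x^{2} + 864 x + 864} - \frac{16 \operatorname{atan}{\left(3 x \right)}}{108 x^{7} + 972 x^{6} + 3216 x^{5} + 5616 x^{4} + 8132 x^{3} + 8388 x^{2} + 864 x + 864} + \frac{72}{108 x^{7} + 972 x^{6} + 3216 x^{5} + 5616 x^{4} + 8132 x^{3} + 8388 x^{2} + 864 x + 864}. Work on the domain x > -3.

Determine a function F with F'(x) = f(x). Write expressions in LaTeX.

The integrand splits into summands that can be handled one at a time.
Check: d/dx[\frac{- 20 x^{2} \log{\left(\frac{3 x^{2}}{2} + 4 \right)} - 120 x \log{\left(\frac{3 x^{2}}{2} + 4 \right)} - 180 \log{\left(\frac{3 x^{2}}{2} + 4 \right)} + 3 \operatorname{atan}{\left(3 x \right)}}{12 x^{2} + 72 x + 108}] = \frac{- 360 x^{6} - 3240 x^{5} - 54 x^{4} \operatorname{atan}{\left(3 x \right)} - 9760 x^{4} - 10071 x^{3} - 150 x^{2} \operatorname{atan}{\left(3 x \right)} - 1053 x^{2} - 1056 x - 16 \operatorname{atan}{\left(3 x \right)} + 72}{108 x^{7} + 972 x^{6} + 3216 x^{5} + 5616 x^{4} + 8132 x^{3} + 8388 x^{2} + 864 x + 864}, which equals f(x).

An antiderivative is F(x) = \frac{- 20 x^{2} \log{\left(\frac{3 x^{2}}{2} + 4 \right)} - 120 x \log{\left(\frac{3 x^{2}}{2} + 4 \right)} - 180 \log{\left(\frac{3 x^{2}}{2} + 4 \right)} + 3 \operatorname{atan}{\left(3 x \right)}}{12 x^{2} + 72 x + 108}.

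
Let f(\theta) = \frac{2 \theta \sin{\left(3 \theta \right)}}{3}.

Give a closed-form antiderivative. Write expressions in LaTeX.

An antiderivative is F(\theta) = \frac{2 \left(- 3 \theta \cos{\left(3 \theta \right)} + \sin{\left(3 \theta \right)}\right)}{27}.

Since d/d\theta undoes antidifferentiation here, F'(\theta) = f(\theta) is required of F(\theta).
Check: d/d\theta[\frac{2 \left(- 3 \theta \cos{\left(3 \theta \right)} + \sin{\left(3 \theta \right)}\right)}{27}] = \frac{2 \theta \sin{\left(3 \theta \right)}}{3} = f(\theta).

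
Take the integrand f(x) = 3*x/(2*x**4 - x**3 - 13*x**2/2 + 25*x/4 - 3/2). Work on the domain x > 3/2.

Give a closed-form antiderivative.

An antiderivative is F(x) = 3*(150*x*log(x - 3/2) - 182*x*log(x - 1/2) + 32*x*log(x + 2) - 75*log(x - 3/2) + 91*log(x - 1/2) - 16*log(x + 2) + 70)/(350*(2*x - 1)).

The denominator factors as (x + 2)*(2*x - 3)*(2*x - 1)**2; partial fractions split f into directly integrable pieces: -39/(25*(2*x - 1)) - 6/(5*(2*x - 1)**2) + 9/(7*(2*x - 3)) + 24/(175*(x + 2)).
Check: d/dx[3*(150*x*log(x - 3/2) - 182*x*log(x - 1/2) + 32*x*log(x + 2) - 75*log(x - 3/2) + 91*log(x - 1/2) - 16*log(x + 2) + 70)/(350*(2*x - 1))] = 12*x/(8*x**4 - 4*x**3 - 26*x**2 + 25*x - 6), which equals f(x).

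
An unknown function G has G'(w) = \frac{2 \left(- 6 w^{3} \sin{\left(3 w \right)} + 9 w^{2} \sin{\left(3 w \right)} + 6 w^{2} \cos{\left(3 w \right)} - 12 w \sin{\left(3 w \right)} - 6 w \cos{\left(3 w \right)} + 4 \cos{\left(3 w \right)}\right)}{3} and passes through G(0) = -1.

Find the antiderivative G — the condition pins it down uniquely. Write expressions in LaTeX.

G(w) = \frac{4 w^{3} \cos{\left(3 w \right)}}{3} - 2 w^{2} \cos{\left(3 w \right)} + \frac{8 w \cos{\left(3 w \right)}}{3} - 1

G'(w) has the shape u'v + uv' for u = \frac{4 w^{3}}{3} - 2 w^{2} + \frac{8 w}{3} and v = \cos{\left(3 w \right)} — it is the derivative of the product u*v.
A general antiderivative is 2 \left(\frac{2 w^{3}}{3} - w^{2} + \frac{4 w}{3}\right) \cos{\left(3 w \right)} + C.
The condition gives C = -1 - (0) = -1.
So G(w) = \frac{4 w^{3} \cos{\left(3 w \right)}}{3} - 2 w^{2} \cos{\left(3 w \right)} + \frac{8 w \cos{\left(3 w \right)}}{3} - 1.
Check: d/dw[\frac{4 w^{3} \cos{\left(3 w \right)}}{3} - 2 w^{2} \cos{\left(3 w \right)} + \frac{8 w \cos{\left(3 w \right)}}{3} - 1] = - 4 w^{3} \sin{\left(3 w \right)} + 6 w^{2} \sin{\left(3 w \right)} + 4 w^{2} \cos{\left(3 w \right)} - 8 w \sin{\left(3 w \right)} - 4 w \cos{\left(3 w \right)} + \frac{8 \cos{\left(3 w \right)}}{3}, which equals G'(w).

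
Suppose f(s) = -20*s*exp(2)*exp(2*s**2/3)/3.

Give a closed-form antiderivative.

f matches the chain-rule pattern g'(h)*h' with inner function h(s) = 2*s**2/3 + 2; substituting u = h(s) collapses the integral.
Check: d/ds[-5*exp(2*s**2/3 + 2)] = -20*s*exp(2)*exp(2*s**2/3)/3 = f(s).

An antiderivative is F(s) = -5*exp(2*s**2/3 + 2).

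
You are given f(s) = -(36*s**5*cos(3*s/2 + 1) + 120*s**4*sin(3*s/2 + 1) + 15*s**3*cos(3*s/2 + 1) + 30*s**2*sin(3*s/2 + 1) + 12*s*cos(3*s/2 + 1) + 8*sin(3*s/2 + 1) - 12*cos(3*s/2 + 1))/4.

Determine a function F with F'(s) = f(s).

f has the shape u'v + uv' for u = -6*s**5 - 5*s**3/2 - 2*s + 2 and v = sin(3*s/2 + 1) — it is the derivative of the product u*v.
Check: d/ds[-(12*s**5 + 5*s**3 + 4*s - 4)*sin(3*s/2 + 1)/2] = -9*s**5*cos(3*s/2 + 1) - 30*s**4*sin(3*s/2 + 1) - 15*s**3*cos(3*s/2 + 1)/4 - 15*s**2*sin(3*s/2 + 1)/2 - 3*s*cos(3*s/2 + 1) - 2*sin(3*s/2 + 1) + 3*cos(3*s/2 + 1), which equals f(s).

An antiderivative is F(s) = -(12*s**5 + 5*s**3 + 4*s - 4)*sin(3*s/2 + 1)/2.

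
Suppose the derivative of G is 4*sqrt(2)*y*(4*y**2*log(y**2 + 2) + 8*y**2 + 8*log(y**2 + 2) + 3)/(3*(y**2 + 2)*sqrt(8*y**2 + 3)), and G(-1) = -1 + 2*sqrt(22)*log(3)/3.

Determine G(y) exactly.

G(y) = sqrt(2)*(4*sqrt(8*y**2 + 3)*log(y**2 + 2) - 3*sqrt(2))/6

G'(y) has the shape u'v + uv' for u = 4*sqrt(4*y**2 + 3/2)/3 and v = log(y**2 + 2) — it is the derivative of the product u*v.
A general antiderivative is 4*sqrt(4*y**2 + 3/2)*log(y**2 + 2)/3 + C.
The condition gives C = -1 + 2*sqrt(22)*log(3)/3 - (2*sqrt(22)*log(3)/3) = -1.
So G(y) = sqrt(2)*(4*sqrt(8*y**2 + 3)*log(y**2 + 2) - 3*sqrt(2))/6.
Check: d/dy[sqrt(2)*(4*sqrt(8*y**2 + 3)*log(y**2 + 2) - 3*sqrt(2))/6] = (16*sqrt(2)*y**3*log(y**2 + 2) + 32*sqrt(2)*y**3 + 32*sqrt(2)*y*log(y**2 + 2) + 12*sqrt(2)*y)/(3*y**2*sqrt(8*y**2 + 3) + 6*sqrt(8*y**2 + 3)), which equals G'(y).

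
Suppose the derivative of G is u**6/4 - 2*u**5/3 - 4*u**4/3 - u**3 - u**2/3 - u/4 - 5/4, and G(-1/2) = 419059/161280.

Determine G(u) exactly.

G(u) = u**7/28 - u**6/9 - 4*u**5/15 - u**4/4 - u**3/9 - u**2/8 - 5*u/4 + 2

The integrand splits into summands that can be handled one at a time.
A general antiderivative is u**7/28 - u**6/9 - 4*u**5/15 - u**4/4 - u**3/9 - u**2/8 - 5*u/4 + C.
The condition gives C = 419059/161280 - (96499/161280) = 2.
So G(u) = u**7/28 - u**6/9 - 4*u**5/15 - u**4/4 - u**3/9 - u**2/8 - 5*u/4 + 2.
Check: d/du[u**7/28 - u**6/9 - 4*u**5/15 - u**4/4 - u**3/9 - u**2/8 - 5*u/4 + 2] = u**6/4 - 2*u**5/3 - 4*u**4/3 - u**3 - u**2/3 - u/4 - 5/4 = G'(u).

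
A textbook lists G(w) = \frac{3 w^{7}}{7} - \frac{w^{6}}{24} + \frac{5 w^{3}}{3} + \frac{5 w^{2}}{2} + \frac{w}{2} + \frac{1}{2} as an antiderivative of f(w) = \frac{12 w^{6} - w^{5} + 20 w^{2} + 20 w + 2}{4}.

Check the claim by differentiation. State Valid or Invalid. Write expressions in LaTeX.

Valid - the claim checks out under differentiation.

d/dw[G] = 3 w^{6} - \frac{w^{5}}{4} + 5 w^{2} + 5 w + \frac{1}{2}
This equals f(w) exactly, so the claim holds.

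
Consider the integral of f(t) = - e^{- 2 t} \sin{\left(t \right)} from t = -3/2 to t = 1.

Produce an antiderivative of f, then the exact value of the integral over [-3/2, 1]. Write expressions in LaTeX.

Whatever form F(t) takes, F'(t) = f(t) is non-negotiable.
F(t) = \frac{2 e^{- 2 t} \sin{\left(t \right)}}{5} + \frac{e^{- 2 t} \cos{\left(t \right)}}{5} is an antiderivative of f.
Check: d/dt[\frac{2 e^{- 2 t} \sin{\left(t \right)}}{5} + \frac{e^{- 2 t} \cos{\left(t \right)}}{5}] = - e^{- 2 t} \sin{\left(t \right)} = f(t).
F(1) = \frac{\cos{\left(1 \right)}}{5 e^{2}} + \frac{2 \sin{\left(1 \right)}}{5 e^{2}}; F(-3/2) = - \frac{2 e^{3} \sin{\left(\frac{3}{2} \right)}}{5} + \frac{e^{3} \cos{\left(\frac{3}{2} \right)}}{5}.
Integral = F(1) - F(-3/2) = - \frac{e^{3} \cos{\left(\frac{3}{2} \right)}}{5} + \frac{\cos{\left(1 \right)}}{5 e^{2}} + \frac{2 \sin{\left(1 \right)}}{5 e^{2}} + \frac{2 e^{3} \sin{\left(\frac{3}{2} \right)}}{5}.

Antiderivative: F(t) = \frac{2 e^{- 2 t} \sin{\left(t \right)}}{5} + \frac{e^{- 2 t} \cos{\left(t \right)}}{5}; value = - \frac{e^{3} \cos{\left(\frac{3}{2} \right)}}{5} + \frac{\cos{\left(1 \right)}}{5 e^{2}} + \frac{2 \sin{\left(1 \right)}}{5 e^{2}} + \frac{2 e^{3} \sin{\left(\frac{3}{2} \right)}}{5}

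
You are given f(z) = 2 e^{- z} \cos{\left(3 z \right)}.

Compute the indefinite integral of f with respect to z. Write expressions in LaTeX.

F(z) = \frac{\left(3 \sin{\left(3 z \right)} - \cos{\left(3 z \right)}\right) e^{- z}}{5} + C

Since d/dz undoes antidifferentiation here, F'(z) = f(z) is required of F(z).
Check: d/dz[\frac{\left(3 \sin{\left(3 z \right)} - \cos{\left(3 z \right)}\right) e^{- z}}{5}] = 2 e^{- z} \cos{\left(3 z \right)} = f(z).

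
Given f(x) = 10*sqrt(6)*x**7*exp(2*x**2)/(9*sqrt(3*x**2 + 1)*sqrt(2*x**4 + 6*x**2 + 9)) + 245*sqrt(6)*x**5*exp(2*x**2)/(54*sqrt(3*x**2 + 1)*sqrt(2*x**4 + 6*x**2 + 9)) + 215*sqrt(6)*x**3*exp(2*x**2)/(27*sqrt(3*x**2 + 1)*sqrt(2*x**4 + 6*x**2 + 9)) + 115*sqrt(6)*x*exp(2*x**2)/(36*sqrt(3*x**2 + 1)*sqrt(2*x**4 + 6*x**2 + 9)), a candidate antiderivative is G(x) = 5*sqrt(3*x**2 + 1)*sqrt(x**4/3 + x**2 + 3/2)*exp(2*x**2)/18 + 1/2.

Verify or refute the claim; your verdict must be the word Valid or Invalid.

d/dx[G] = (120*sqrt(6)*x**7*exp(2*x**2) + 490*sqrt(6)*x**5*exp(2*x**2) + 860*sqrt(6)*x**3*exp(2*x**2) + 345*sqrt(6)*x*exp(2*x**2))/(108*sqrt(3*x**2 + 1)*sqrt(2*x**4 + 6*x**2 + 9))
This equals f(x) exactly, so the claim holds.

Valid - the claim checks out under differentiation.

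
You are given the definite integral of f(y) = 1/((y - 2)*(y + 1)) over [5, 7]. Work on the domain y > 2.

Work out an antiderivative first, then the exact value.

Antiderivative: F(y) = -(-log(y - 2) + log(y + 1))/3; value = -log(8)/3 - log(3)/3 + log(5)/3 + log(6)/3

Factor the denominator ((y - 2)*(y + 1)) and decompose: f = -1/(3*(y + 1)) + 1/(3*(y - 2)); each piece integrates to a log, atan, or power term.
F(y) = -(-log(y - 2) + log(y + 1))/3 is an antiderivative of f.
Check: d/dy[-(-log(y - 2) + log(y + 1))/3] = 1/(y**2 - y - 2), which equals f(y).
F(7) = -log(8)/3 + log(5)/3; F(5) = -log(6)/3 + log(3)/3.
Integral = F(7) - F(5) = -log(8)/3 - log(3)/3 + log(5)/3 + log(6)/3.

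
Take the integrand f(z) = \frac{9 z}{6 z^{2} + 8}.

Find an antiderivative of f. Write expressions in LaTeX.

An antiderivative is F(z) = \frac{3 \log{\left(3 z^{2} + 4 \right)}}{4}.

The substitution u = \frac{z^{2}}{2} + \frac{2}{3} works: f is exactly (dF/du)*(du/dz) for that inner function.
Check: d/dz[\frac{3 \log{\left(3 z^{2} + 4 \right)}}{4}] = \frac{9 z}{6 z^{2} + 8} = f(z).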